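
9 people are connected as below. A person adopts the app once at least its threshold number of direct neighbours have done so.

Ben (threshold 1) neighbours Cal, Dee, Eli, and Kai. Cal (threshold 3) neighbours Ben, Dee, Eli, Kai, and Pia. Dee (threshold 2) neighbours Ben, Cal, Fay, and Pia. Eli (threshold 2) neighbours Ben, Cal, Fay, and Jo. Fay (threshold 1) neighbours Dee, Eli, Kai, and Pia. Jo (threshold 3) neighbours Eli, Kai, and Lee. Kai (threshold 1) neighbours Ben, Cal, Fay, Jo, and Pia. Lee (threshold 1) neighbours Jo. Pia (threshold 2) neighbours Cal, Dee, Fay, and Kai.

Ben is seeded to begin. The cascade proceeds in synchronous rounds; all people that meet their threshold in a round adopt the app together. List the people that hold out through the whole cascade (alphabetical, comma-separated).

Round 1 — Ben adopts the app (initial).
Round 2 — checking thresholds:
  Cal: 1 of 5 neighbours < 3, not yet.
  Dee: 1 of 4 neighbours < 2, not yet.
  Eli: 1 of 4 neighbours < 2, not yet.
  Kai: 1 of 5 neighbours ≥ 1, adopts the app.
Round 3 — checking thresholds:
  Cal: 2 of 5 neighbours < 3, not yet.
  Dee: 1 of 4 neighbours < 2, not yet.
  Eli: 1 of 4 neighbours < 2, not yet.
  Fay: 1 of 4 neighbours ≥ 1, adopts the app.
  Jo: 1 of 3 neighbours < 3, not yet.
  Pia: 1 of 4 neighbours < 2, not yet.
Round 4 — checking thresholds:
  Cal: 2 of 5 neighbours < 3, not yet.
  Dee: 2 of 4 neighbours ≥ 2, adopts the app.
  Eli: 2 of 4 neighbours ≥ 2, adopts the app.
  Jo: 1 of 3 neighbours < 3, not yet.
  Pia: 2 of 4 neighbours ≥ 2, adopts the app.
Round 5 — checking thresholds:
  Cal: 5 of 5 neighbours ≥ 3, adopts the app.
  Jo: 2 of 3 neighbours < 3, not yet.
Round 6 — no new adoptions; cascade stops.

Jo, Lee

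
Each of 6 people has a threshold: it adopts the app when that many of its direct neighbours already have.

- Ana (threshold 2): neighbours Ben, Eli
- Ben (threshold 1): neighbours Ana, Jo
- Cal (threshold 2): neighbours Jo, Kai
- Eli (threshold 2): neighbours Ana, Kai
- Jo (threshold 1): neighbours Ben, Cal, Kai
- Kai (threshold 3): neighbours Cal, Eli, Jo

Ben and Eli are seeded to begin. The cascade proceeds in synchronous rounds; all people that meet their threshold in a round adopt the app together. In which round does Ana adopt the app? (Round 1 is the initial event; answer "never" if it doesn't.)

Round 1 — Ben, Eli adopt the app (initial).
Round 2 — checking thresholds:
  Ana: 2 of 2 neighbours ≥ 2, adopts the app.
  Jo: 1 of 3 neighbours ≥ 1, adopts the app.
  Kai: 1 of 3 neighbours < 3, below threshold.
Round 3 — no new adoptions; cascade stops.

2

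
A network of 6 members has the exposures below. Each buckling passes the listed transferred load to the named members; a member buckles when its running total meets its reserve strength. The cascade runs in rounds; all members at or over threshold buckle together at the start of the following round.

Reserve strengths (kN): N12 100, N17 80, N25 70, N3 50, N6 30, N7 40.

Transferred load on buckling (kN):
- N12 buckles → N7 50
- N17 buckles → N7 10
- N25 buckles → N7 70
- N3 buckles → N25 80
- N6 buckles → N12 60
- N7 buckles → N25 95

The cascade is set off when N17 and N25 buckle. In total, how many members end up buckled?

Round 1 — N17, N25 buckle (initial).
  N7: +10+70 → 80 ≥ 40
Round 2 — N7 buckles.
No further bucklings.

3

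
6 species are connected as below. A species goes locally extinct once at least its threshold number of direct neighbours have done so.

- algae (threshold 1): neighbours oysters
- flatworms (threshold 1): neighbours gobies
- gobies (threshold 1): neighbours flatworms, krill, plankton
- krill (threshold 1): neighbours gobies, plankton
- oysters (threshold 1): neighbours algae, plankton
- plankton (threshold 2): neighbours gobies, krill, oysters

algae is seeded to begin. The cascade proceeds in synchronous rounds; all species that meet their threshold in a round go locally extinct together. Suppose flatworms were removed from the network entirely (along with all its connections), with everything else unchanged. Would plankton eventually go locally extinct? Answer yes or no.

no

With flatworms removed:
Round 1 — algae goes locally extinct (initial).
Round 2 — checking thresholds:
  oysters: 1 of 2 neighbours ≥ 1, goes locally extinct.
Round 3 — no new extinctions; cascade stops.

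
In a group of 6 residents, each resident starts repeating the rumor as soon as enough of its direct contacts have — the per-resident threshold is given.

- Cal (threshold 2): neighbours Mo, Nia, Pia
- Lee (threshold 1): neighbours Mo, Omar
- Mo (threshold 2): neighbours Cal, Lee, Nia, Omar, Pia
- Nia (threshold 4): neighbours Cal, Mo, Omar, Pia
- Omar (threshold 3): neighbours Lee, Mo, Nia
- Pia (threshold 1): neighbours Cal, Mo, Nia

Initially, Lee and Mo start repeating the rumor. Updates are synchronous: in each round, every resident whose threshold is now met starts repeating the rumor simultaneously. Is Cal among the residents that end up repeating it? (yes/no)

yes

Round 1 — Lee, Mo start repeating the rumor (initial).
Round 2 — checking thresholds:
  Cal: 1 of 3 neighbours < 2, holds.
  Nia: 1 of 4 neighbours < 4, holds.
  Omar: 2 of 3 neighbours < 3, holds.
  Pia: 1 of 3 neighbours ≥ 1, starts repeating the rumor.
Round 3 — checking thresholds:
  Cal: 2 of 3 neighbours ≥ 2, starts repeating the rumor.
  Nia: 2 of 4 neighbours < 4, holds.
  Omar: 2 of 3 neighbours < 3, holds.
Round 4 — no new spreads; cascade stops.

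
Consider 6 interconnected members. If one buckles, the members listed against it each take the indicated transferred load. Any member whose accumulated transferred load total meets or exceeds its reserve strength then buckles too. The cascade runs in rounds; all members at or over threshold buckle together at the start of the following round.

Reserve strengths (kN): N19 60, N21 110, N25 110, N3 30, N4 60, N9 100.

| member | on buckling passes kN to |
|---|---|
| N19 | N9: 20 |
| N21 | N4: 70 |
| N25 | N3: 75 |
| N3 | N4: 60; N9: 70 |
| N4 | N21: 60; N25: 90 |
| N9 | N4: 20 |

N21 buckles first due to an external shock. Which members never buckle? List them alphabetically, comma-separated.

Round 1 — N21 buckles (initial).
  N4: +70 → 70 ≥ 60
Round 2 — N4 buckles.
  N25: +90 → 90 < 110
No further bucklings.

N19, N25, N3, N9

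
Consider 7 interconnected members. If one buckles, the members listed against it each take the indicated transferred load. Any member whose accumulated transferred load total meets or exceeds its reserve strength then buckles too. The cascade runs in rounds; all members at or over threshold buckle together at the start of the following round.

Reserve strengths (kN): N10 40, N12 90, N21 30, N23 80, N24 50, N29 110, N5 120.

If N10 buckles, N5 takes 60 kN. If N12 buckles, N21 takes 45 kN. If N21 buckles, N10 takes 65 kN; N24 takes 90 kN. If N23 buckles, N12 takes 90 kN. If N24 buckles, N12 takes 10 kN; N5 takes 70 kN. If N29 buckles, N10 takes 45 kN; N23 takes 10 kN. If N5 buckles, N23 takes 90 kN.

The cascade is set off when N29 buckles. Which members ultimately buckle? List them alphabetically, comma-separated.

N10, N29

Round 1 — N29 buckles (initial).
  N10: +45 → 45 ≥ 40
  N23: +10 → 10 < 80
Round 2 — N10 buckles.
  N5: +60 → 60 < 120
No further bucklings.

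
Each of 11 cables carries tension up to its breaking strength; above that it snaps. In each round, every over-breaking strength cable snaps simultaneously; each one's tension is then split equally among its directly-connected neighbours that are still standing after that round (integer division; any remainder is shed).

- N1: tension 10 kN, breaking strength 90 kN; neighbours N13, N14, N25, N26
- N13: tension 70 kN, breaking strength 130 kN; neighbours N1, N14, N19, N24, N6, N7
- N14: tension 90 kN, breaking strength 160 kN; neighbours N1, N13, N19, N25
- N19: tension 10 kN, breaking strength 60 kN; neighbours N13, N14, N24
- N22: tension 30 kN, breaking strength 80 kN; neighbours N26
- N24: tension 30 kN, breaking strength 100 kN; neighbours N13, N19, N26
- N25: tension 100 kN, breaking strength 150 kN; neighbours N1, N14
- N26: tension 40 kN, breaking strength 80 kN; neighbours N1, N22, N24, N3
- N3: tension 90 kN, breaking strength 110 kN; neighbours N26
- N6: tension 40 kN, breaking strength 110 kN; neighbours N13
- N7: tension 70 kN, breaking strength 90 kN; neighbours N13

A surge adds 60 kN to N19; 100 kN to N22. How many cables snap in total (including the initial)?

Round 1 — N19 at 70 > 60; N22 at 130 > 80. N19, N22 snap.
  N19 sheds 70 kN to N13, N14, N24: 23 each (1 lost).
    N13: 70+23 = 93 ≤ 130
    N14: 90+23 = 113 ≤ 160
    N24: 30+23 = 53 ≤ 100
  N22 sheds 130 kN to N26: 130 each.
    N26: 40+130 = 170 > 80
Round 2 — N26 snaps.
  N26 sheds 170 kN to N1, N24, N3: 56 each (2 lost).
    N1: 10+56 = 66 ≤ 90
    N24: 53+56 = 109 > 100
    N3: 90+56 = 146 > 110
Round 3 — N24, N3 snap.
  N24 sheds 109 kN to N13: 109 each.
    N13: 93+109 = 202 > 130
  N3 sheds 146 kN: no online neighbours, lost.
Round 4 — N13 snaps.
  N13 sheds 202 kN to N1, N14, N6, N7: 50 each (2 lost).
    N1: 66+50 = 116 > 90
    N14: 113+50 = 163 > 160
    N6: 40+50 = 90 ≤ 110
    N7: 70+50 = 120 > 90
Round 5 — N1, N14, N7 snap.
  N1 sheds 116 kN to N25: 116 each.
    N25: 100+116 = 216 > 150
  N14 sheds 163 kN to N25: 163 each.
    N25: 216+163 = 379 > 150
  N7 sheds 120 kN: no online neighbours, lost.
Round 6 — N25 snaps.
  N25 sheds 379 kN: no online neighbours, lost.
No further breaks.

10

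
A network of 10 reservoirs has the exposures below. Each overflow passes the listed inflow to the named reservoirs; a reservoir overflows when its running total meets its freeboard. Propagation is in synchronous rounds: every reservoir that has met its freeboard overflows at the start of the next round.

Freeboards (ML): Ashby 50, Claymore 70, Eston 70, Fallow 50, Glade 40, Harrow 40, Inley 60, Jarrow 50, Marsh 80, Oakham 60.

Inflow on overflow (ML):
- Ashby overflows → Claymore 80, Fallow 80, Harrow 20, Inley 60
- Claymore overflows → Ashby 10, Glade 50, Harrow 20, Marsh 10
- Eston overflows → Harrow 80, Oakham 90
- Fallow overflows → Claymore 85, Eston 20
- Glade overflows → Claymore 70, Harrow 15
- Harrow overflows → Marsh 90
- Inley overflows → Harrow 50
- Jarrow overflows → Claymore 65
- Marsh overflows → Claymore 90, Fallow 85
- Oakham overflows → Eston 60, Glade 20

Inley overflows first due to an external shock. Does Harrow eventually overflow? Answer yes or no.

yes

Round 1 — Inley overflows (initial).
  Harrow: +50 → 50 ≥ 40
Round 2 — Harrow overflows.
  Marsh: +90 → 90 ≥ 80
Round 3 — Marsh overflows.
  Claymore: +90 → 90 ≥ 70
  Fallow: +85 → 85 ≥ 50
Round 4 — Claymore, Fallow overflow.
  Ashby: +10 → 10 < 50
  Eston: +20 → 20 < 70
  Glade: +50 → 50 ≥ 40
Round 5 — Glade overflows.
No further overflows.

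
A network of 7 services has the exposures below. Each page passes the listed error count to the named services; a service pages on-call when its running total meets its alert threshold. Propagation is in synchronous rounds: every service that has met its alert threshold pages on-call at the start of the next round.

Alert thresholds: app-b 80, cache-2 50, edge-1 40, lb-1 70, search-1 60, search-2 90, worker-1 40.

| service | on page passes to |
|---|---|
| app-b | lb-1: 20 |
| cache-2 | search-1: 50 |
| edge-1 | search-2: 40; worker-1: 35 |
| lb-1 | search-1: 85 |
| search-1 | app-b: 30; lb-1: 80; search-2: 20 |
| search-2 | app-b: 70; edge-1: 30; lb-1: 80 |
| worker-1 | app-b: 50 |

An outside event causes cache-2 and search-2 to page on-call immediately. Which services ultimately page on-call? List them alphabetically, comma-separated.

app-b, cache-2, lb-1, search-1, search-2

Round 1 — cache-2, search-2 page on-call (initial).
  app-b: +70 → 70 < 80
  edge-1: +30 → 30 < 40
  lb-1: +80 → 80 ≥ 70
  search-1: +50 → 50 < 60
Round 2 — lb-1 pages on-call.
  search-1: +85 → 135 ≥ 60
Round 3 — search-1 pages on-call.
  app-b: +30 → 100 ≥ 80
Round 4 — app-b pages on-call.
No further pages.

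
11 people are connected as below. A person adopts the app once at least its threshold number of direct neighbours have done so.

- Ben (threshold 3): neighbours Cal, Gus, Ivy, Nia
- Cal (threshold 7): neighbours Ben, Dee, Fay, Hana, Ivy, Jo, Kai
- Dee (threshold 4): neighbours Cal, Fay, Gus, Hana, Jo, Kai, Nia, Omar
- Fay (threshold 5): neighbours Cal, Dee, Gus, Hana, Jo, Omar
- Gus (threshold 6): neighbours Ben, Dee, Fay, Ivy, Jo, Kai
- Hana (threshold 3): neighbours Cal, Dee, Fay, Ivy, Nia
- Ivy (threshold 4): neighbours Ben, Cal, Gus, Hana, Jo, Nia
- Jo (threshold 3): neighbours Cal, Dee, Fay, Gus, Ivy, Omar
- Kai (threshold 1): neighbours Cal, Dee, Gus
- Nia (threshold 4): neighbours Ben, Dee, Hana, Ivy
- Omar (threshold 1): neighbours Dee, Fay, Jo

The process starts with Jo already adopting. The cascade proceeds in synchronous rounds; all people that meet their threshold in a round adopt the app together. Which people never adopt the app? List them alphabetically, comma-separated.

Round 1 — Jo adopts the app (initial).
Round 2 — checking thresholds:
  Cal: 1 of 7 neighbours < 7, holds.
  Dee: 1 of 8 neighbours < 4, holds.
  Fay: 1 of 6 neighbours < 5, holds.
  Gus: 1 of 6 neighbours < 6, holds.
  Ivy: 1 of 6 neighbours < 4, holds.
  Omar: 1 of 3 neighbours ≥ 1, adopts the app.
Round 3 — no new adoptions; cascade stops.

Ben, Cal, Dee, Fay, Gus, Hana, Ivy, Kai, Nia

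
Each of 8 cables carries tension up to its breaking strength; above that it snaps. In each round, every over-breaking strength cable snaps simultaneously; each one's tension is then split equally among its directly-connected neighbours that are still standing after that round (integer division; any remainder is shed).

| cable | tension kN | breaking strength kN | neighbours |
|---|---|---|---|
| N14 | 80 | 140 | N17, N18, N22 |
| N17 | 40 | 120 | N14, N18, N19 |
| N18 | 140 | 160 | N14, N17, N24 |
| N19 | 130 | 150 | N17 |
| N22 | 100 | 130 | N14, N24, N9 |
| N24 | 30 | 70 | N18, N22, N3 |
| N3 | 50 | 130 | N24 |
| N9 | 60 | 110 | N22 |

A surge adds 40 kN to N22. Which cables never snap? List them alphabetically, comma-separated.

Round 1 — N22 at 140 > 130. N22 snaps.
  N22 sheds 140 kN to N14, N24, N9: 46 each (2 lost).
    N14: 80+46 = 126 ≤ 140
    N24: 30+46 = 76 > 70
    N9: 60+46 = 106 ≤ 110
Round 2 — N24 snaps.
  N24 sheds 76 kN to N18, N3: 38 each.
    N18: 140+38 = 178 > 160
    N3: 50+38 = 88 ≤ 130
Round 3 — N18 snaps.
  N18 sheds 178 kN to N14, N17: 89 each.
    N14: 126+89 = 215 > 140
    N17: 40+89 = 129 > 120
Round 4 — N14, N17 snap.
  N14 sheds 215 kN: no online neighbours, lost.
  N17 sheds 129 kN to N19: 129 each.
    N19: 130+129 = 259 > 150
Round 5 — N19 snaps.
  N19 sheds 259 kN: no online neighbours, lost.
No further breaks.

N3, N9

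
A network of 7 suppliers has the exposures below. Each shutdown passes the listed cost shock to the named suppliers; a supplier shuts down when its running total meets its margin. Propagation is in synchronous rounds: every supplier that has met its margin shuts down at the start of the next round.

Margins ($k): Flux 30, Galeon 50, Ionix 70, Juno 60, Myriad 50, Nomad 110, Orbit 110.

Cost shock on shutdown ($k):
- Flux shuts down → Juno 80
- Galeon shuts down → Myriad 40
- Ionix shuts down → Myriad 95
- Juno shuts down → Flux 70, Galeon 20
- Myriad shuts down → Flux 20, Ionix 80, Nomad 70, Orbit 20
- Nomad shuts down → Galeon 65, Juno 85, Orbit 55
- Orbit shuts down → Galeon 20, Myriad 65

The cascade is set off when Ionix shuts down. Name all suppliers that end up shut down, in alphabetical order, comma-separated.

Ionix, Myriad

Round 1 — Ionix shuts down (initial).
  Myriad: +95 → 95 ≥ 50
Round 2 — Myriad shuts down.
  Flux: +20 → 20 < 30
  Nomad: +70 → 70 < 110
  Orbit: +20 → 20 < 110
No further shutdowns.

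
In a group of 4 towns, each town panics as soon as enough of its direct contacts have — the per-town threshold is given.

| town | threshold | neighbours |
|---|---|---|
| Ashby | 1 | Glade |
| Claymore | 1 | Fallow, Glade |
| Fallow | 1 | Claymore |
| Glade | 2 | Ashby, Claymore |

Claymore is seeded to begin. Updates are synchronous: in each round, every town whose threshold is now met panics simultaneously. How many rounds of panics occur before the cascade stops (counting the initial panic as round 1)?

2

Round 1 — Claymore panics (initial).
Round 2 — checking thresholds:
  Fallow: 1 of 1 neighbours ≥ 1, panics.
  Glade: 1 of 2 neighbours < 2, holds.
Round 3 — no new panics; cascade stops.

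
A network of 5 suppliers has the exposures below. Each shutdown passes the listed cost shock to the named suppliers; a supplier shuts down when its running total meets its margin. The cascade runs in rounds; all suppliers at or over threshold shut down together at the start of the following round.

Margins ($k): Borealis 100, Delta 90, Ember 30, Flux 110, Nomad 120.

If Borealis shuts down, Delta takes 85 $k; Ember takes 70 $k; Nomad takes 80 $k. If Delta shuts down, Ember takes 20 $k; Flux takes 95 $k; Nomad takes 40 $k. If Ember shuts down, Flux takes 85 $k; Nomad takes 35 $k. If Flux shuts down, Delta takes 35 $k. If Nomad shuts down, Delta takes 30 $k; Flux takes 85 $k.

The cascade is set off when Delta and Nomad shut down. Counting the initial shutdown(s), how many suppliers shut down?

3

Round 1 — Delta, Nomad shut down (initial).
  Ember: +20 → 20 < 30
  Flux: +95+85 → 180 ≥ 110
Round 2 — Flux shuts down.
No further shutdowns.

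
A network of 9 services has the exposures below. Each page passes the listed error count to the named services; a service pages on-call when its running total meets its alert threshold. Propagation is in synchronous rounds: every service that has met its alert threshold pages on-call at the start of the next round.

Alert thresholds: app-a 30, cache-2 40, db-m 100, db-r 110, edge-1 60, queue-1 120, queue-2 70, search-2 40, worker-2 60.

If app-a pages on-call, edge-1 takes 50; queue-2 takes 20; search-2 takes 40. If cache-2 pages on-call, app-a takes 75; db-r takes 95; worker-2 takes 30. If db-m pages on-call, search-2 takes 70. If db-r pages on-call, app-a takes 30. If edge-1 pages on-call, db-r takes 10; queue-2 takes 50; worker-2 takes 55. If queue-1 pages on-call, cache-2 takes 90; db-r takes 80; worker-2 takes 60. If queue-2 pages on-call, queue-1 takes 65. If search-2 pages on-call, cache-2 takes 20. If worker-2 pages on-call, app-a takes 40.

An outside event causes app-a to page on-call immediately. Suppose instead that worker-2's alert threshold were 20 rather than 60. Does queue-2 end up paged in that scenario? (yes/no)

With worker-2's alert threshold at 20:
Round 1 — app-a pages on-call (initial).
  edge-1: +50 → 50 < 60
  queue-2: +20 → 20 < 70
  search-2: +40 → 40 ≥ 40
Round 2 — search-2 pages on-call.
  cache-2: +20 → 20 < 40
No further pages.

no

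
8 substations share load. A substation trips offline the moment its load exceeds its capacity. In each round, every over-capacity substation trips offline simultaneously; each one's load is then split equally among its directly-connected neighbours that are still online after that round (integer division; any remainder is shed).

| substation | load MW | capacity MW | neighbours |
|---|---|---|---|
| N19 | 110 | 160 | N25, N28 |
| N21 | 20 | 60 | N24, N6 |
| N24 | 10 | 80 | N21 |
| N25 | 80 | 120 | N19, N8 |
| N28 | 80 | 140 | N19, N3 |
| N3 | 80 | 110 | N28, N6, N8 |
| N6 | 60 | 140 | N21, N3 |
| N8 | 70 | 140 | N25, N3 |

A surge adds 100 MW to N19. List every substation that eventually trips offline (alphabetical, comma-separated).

N19, N21, N24, N25, N28, N3, N6, N8

Round 1 — N19 at 210 > 160. N19 trips offline.
  N19 sheds 210 MW to N25, N28: 105 each.
    N25: 80+105 = 185 > 120
    N28: 80+105 = 185 > 140
Round 2 — N25, N28 trip offline.
  N25 sheds 185 MW to N8: 185 each.
    N8: 70+185 = 255 > 140
  N28 sheds 185 MW to N3: 185 each.
    N3: 80+185 = 265 > 110
Round 3 — N3, N8 trip offline.
  N3 sheds 265 MW to N6: 265 each.
    N6: 60+265 = 325 > 140
  N8 sheds 255 MW: no online neighbours, lost.
Round 4 — N6 trips offline.
  N6 sheds 325 MW to N21: 325 each.
    N21: 20+325 = 345 > 60
Round 5 — N21 trips offline.
  N21 sheds 345 MW to N24: 345 each.
    N24: 10+345 = 355 > 80
Round 6 — N24 trips offline.
  N24 sheds 355 MW: no online neighbours, lost.
No further trips.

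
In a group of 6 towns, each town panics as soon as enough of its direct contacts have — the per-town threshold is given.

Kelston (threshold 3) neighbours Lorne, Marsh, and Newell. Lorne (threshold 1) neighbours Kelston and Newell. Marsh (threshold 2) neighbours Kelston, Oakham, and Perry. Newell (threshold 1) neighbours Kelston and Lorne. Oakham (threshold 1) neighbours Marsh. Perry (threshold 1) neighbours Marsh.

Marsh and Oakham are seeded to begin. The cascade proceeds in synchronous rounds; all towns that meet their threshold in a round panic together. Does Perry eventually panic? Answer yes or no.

yes

Round 1 — Marsh, Oakham panic (initial).
Round 2 — checking thresholds:
  Kelston: 1 of 3 neighbours < 3, holds.
  Perry: 1 of 1 neighbours ≥ 1, panics.
Round 3 — no new panics; cascade stops.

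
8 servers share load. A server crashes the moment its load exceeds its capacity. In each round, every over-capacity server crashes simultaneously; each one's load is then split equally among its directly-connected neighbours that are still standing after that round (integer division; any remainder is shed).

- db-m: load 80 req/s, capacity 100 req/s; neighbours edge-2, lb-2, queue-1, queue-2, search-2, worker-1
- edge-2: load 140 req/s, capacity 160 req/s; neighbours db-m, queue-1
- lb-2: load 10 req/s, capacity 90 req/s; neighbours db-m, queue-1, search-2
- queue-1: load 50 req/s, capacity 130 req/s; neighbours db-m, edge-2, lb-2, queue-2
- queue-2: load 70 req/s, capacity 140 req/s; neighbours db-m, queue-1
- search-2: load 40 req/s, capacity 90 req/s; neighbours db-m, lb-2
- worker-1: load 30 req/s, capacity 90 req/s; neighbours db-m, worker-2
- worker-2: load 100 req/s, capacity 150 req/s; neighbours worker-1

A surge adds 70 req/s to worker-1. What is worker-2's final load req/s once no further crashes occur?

150

Round 1 — worker-1 at 100 > 90. worker-1 crashes.
  worker-1 sheds 100 req/s to db-m, worker-2: 50 each.
    db-m: 80+50 = 130 > 100
    worker-2: 100+50 = 150 ≤ 150
Round 2 — db-m crashes.
  db-m sheds 130 req/s to edge-2, lb-2, queue-1, queue-2, search-2: 26 each.
    edge-2: 140+26 = 166 > 160
    lb-2: 10+26 = 36 ≤ 90
    queue-1: 50+26 = 76 ≤ 130
    queue-2: 70+26 = 96 ≤ 140
    search-2: 40+26 = 66 ≤ 90
Round 3 — edge-2 crashes.
  edge-2 sheds 166 req/s to queue-1: 166 each.
    queue-1: 76+166 = 242 > 130
Round 4 — queue-1 crashes.
  queue-1 sheds 242 req/s to lb-2, queue-2: 121 each.
    lb-2: 36+121 = 157 > 90
    queue-2: 96+121 = 217 > 140
Round 5 — lb-2, queue-2 crash.
  lb-2 sheds 157 req/s to search-2: 157 each.
    search-2: 66+157 = 223 > 90
  queue-2 sheds 217 req/s: no online neighbours, lost.
Round 6 — search-2 crashes.
  search-2 sheds 223 req/s: no online neighbours, lost.
No further crashes.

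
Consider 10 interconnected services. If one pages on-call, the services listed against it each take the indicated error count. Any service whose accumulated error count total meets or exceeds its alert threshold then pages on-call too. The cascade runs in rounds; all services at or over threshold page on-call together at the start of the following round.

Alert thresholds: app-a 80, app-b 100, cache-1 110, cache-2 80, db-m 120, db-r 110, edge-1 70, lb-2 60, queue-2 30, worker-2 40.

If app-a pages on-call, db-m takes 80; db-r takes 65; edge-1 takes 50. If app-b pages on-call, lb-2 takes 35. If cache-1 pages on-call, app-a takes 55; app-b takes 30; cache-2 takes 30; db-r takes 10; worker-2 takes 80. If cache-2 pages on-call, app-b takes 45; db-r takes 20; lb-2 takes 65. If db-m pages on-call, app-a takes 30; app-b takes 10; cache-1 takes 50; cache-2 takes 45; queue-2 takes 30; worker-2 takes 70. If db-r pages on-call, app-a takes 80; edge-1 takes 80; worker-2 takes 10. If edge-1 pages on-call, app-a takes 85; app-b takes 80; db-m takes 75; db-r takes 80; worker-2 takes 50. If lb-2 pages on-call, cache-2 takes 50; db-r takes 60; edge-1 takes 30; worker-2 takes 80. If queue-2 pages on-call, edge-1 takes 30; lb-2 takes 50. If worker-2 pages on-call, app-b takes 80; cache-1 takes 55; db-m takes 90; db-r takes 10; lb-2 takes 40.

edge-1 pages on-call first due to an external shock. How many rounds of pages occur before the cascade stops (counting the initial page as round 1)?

Round 1 — edge-1 pages on-call (initial).
  app-a: +85 → 85 ≥ 80
  app-b: +80 → 80 < 100
  db-m: +75 → 75 < 120
  db-r: +80 → 80 < 110
  worker-2: +50 → 50 ≥ 40
Round 2 — app-a, worker-2 page on-call.
  app-b: +80 → 160 ≥ 100
  cache-1: +55 → 55 < 110
  db-m: +80+90 → 245 ≥ 120
  db-r: +65+10 → 155 ≥ 110
  lb-2: +40 → 40 < 60
Round 3 — app-b, db-m, db-r page on-call.
  cache-1: +50 → 105 < 110
  cache-2: +45 → 45 < 80
  lb-2: +35 → 75 ≥ 60
  queue-2: +30 → 30 ≥ 30
Round 4 — lb-2, queue-2 page on-call.
  cache-2: +50 → 95 ≥ 80
Round 5 — cache-2 pages on-call.
No further pages.

5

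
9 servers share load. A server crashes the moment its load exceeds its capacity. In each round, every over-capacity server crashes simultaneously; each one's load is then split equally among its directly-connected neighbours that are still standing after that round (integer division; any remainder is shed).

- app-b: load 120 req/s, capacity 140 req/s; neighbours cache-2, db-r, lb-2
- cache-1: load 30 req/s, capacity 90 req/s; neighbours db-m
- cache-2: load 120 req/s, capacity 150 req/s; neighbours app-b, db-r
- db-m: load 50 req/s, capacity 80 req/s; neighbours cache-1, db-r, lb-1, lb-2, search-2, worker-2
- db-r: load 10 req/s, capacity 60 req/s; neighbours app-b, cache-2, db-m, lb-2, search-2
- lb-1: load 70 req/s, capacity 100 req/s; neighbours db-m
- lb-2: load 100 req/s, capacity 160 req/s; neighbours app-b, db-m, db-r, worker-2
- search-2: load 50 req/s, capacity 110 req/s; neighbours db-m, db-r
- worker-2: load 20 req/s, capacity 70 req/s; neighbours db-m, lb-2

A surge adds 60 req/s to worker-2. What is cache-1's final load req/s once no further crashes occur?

Round 1 — worker-2 at 80 > 70. worker-2 crashes.
  worker-2 sheds 80 req/s to db-m, lb-2: 40 each.
    db-m: 50+40 = 90 > 80
    lb-2: 100+40 = 140 ≤ 160
Round 2 — db-m crashes.
  db-m sheds 90 req/s to cache-1, db-r, lb-1, lb-2, search-2: 18 each.
    cache-1: 30+18 = 48 ≤ 90
    db-r: 10+18 = 28 ≤ 60
    lb-1: 70+18 = 88 ≤ 100
    lb-2: 140+18 = 158 ≤ 160
    search-2: 50+18 = 68 ≤ 110
No further crashes.

48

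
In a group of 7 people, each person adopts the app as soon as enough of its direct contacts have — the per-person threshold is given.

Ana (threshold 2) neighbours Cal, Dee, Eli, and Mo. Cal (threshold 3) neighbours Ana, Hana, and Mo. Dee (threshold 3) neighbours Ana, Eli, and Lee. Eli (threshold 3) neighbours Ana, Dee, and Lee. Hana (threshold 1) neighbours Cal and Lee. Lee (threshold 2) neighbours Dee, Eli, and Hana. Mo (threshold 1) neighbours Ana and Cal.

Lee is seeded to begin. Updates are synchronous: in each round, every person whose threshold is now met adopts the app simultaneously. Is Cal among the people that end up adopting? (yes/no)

Round 1 — Lee adopts the app (initial).
Round 2 — checking thresholds:
  Dee: 1 of 3 neighbours < 3, below threshold.
  Eli: 1 of 3 neighbours < 3, below threshold.
  Hana: 1 of 2 neighbours ≥ 1, adopts the app.
Round 3 — no new adoptions; cascade stops.

no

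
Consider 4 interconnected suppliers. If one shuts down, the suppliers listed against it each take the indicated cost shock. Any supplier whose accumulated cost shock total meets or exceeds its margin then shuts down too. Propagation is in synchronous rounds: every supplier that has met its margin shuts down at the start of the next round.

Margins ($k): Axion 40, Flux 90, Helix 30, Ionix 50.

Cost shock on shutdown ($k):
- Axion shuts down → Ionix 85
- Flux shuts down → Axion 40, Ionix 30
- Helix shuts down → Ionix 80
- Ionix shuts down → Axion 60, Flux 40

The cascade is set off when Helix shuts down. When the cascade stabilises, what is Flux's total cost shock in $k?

40

Round 1 — Helix shuts down (initial).
  Ionix: +80 → 80 ≥ 50
Round 2 — Ionix shuts down.
  Axion: +60 → 60 ≥ 40
  Flux: +40 → 40 < 90
Round 3 — Axion shuts down.
No further shutdowns.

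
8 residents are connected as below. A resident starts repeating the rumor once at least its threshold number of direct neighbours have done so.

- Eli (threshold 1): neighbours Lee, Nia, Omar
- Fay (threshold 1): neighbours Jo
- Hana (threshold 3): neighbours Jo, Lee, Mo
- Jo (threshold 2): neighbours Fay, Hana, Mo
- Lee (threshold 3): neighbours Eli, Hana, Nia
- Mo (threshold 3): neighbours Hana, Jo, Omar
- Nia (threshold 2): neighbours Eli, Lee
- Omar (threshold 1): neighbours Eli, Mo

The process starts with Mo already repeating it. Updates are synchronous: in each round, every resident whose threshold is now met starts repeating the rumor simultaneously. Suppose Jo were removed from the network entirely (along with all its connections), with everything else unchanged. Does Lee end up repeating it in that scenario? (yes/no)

With Jo removed:
Round 1 — Mo starts repeating the rumor (initial).
Round 2 — checking thresholds:
  Hana: 1 of 2 neighbours < 3, below threshold.
  Omar: 1 of 2 neighbours ≥ 1, starts repeating the rumor.
Round 3 — checking thresholds:
  Eli: 1 of 3 neighbours ≥ 1, starts repeating the rumor.
  Hana: 1 of 2 neighbours < 3, below threshold.
Round 4 — no new spreads; cascade stops.

no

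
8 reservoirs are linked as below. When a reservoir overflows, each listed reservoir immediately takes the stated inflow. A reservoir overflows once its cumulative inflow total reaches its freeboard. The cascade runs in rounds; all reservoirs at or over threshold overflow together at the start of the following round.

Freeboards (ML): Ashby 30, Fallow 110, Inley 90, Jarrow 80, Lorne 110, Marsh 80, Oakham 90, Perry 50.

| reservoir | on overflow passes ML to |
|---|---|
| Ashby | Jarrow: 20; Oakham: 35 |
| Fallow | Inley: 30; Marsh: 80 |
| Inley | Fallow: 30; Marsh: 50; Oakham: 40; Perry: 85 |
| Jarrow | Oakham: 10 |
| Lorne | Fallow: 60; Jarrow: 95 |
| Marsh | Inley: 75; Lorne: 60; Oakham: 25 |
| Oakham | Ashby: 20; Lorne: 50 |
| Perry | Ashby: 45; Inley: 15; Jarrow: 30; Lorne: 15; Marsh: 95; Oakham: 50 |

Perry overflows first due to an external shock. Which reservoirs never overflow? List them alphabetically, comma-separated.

Round 1 — Perry overflows (initial).
  Ashby: +45 → 45 ≥ 30
  Inley: +15 → 15 < 90
  Jarrow: +30 → 30 < 80
  Lorne: +15 → 15 < 110
  Marsh: +95 → 95 ≥ 80
  Oakham: +50 → 50 < 90
Round 2 — Ashby, Marsh overflow.
  Inley: +75 → 90 ≥ 90
  Jarrow: +20 → 50 < 80
  Lorne: +60 → 75 < 110
  Oakham: +35+25 → 110 ≥ 90
Round 3 — Inley, Oakham overflow.
  Fallow: +30 → 30 < 110
  Lorne: +50 → 125 ≥ 110
Round 4 — Lorne overflows.
  Fallow: +60 → 90 < 110
  Jarrow: +95 → 145 ≥ 80
Round 5 — Jarrow overflows.
No further overflows.

Fallow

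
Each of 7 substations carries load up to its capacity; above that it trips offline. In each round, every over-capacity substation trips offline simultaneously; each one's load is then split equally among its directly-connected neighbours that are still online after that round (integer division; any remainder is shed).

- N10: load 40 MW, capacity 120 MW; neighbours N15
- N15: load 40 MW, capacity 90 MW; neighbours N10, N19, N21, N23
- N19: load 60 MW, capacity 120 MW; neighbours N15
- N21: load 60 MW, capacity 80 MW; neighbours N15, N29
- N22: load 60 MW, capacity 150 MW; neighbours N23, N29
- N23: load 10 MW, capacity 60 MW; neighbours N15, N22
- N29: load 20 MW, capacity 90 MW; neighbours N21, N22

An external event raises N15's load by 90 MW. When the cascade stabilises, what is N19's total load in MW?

92

Round 1 — N15 at 130 > 90. N15 trips offline.
  N15 sheds 130 MW to N10, N19, N21, N23: 32 each (2 lost).
    N10: 40+32 = 72 ≤ 120
    N19: 60+32 = 92 ≤ 120
    N21: 60+32 = 92 > 80
    N23: 10+32 = 42 ≤ 60
Round 2 — N21 trips offline.
  N21 sheds 92 MW to N29: 92 each.
    N29: 20+92 = 112 > 90
Round 3 — N29 trips offline.
  N29 sheds 112 MW to N22: 112 each.
    N22: 60+112 = 172 > 150
Round 4 — N22 trips offline.
  N22 sheds 172 MW to N23: 172 each.
    N23: 42+172 = 214 > 60
Round 5 — N23 trips offline.
  N23 sheds 214 MW: no online neighbours, lost.
No further trips.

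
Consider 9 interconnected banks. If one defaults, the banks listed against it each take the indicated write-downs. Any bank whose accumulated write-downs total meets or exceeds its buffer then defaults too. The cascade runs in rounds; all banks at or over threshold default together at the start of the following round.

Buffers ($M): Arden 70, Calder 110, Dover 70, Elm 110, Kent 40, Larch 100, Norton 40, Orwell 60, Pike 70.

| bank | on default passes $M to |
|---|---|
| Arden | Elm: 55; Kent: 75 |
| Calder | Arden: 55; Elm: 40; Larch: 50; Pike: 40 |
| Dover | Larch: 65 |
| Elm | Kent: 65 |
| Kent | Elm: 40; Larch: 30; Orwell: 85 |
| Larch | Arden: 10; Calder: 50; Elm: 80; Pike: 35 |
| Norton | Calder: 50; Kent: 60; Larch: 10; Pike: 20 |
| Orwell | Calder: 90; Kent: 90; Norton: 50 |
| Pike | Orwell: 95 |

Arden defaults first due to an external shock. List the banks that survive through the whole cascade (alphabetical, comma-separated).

Dover, Larch, Pike

Round 1 — Arden defaults (initial).
  Elm: +55 → 55 < 110
  Kent: +75 → 75 ≥ 40
Round 2 — Kent defaults.
  Elm: +40 → 95 < 110
  Larch: +30 → 30 < 100
  Orwell: +85 → 85 ≥ 60
Round 3 — Orwell defaults.
  Calder: +90 → 90 < 110
  Norton: +50 → 50 ≥ 40
Round 4 — Norton defaults.
  Calder: +50 → 140 ≥ 110
  Larch: +10 → 40 < 100
  Pike: +20 → 20 < 70
Round 5 — Calder defaults.
  Elm: +40 → 135 ≥ 110
  Larch: +50 → 90 < 100
  Pike: +40 → 60 < 70
Round 6 — Elm defaults.
No further defaults.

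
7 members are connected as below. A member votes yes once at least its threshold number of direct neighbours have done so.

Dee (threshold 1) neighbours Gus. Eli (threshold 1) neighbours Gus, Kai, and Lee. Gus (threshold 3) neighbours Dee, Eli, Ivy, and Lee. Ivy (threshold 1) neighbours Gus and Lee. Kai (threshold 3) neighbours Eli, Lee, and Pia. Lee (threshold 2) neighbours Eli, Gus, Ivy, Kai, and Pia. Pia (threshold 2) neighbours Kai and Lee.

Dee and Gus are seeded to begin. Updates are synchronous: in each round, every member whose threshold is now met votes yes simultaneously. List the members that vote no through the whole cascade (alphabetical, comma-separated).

Round 1 — Dee, Gus vote yes (initial).
Round 2 — checking thresholds:
  Eli: 1 of 3 neighbours ≥ 1, votes yes.
  Ivy: 1 of 2 neighbours ≥ 1, votes yes.
  Lee: 1 of 5 neighbours < 2, below threshold.
Round 3 — checking thresholds:
  Kai: 1 of 3 neighbours < 3, below threshold.
  Lee: 3 of 5 neighbours ≥ 2, votes yes.
Round 4 — no new yes votes; cascade stops.

Kai, Pia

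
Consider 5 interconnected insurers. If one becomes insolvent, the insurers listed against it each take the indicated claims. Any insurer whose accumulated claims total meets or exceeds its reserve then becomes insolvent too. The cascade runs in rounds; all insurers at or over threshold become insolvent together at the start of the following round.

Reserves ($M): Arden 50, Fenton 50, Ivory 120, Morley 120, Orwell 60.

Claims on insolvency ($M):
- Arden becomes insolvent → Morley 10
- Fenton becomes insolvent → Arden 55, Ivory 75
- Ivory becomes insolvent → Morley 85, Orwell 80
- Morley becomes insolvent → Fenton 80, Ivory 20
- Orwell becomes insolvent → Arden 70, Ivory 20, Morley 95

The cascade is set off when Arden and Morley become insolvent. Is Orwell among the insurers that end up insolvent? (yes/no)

Round 1 — Arden, Morley become insolvent (initial).
  Fenton: +80 → 80 ≥ 50
  Ivory: +20 → 20 < 120
Round 2 — Fenton becomes insolvent.
  Ivory: +75 → 95 < 120
No further insolvencies.

no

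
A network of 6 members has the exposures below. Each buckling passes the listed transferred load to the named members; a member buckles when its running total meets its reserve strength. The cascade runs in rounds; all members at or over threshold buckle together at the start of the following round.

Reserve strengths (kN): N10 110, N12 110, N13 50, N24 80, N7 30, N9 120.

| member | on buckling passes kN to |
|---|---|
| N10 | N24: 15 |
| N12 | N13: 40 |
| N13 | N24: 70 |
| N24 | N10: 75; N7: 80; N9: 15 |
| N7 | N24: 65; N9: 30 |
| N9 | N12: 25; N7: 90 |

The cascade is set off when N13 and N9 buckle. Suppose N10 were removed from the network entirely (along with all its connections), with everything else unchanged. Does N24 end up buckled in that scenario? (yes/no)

yes

With N10 removed:
Round 1 — N13, N9 buckle (initial).
  N12: +25 → 25 < 110
  N24: +70 → 70 < 80
  N7: +90 → 90 ≥ 30
Round 2 — N7 buckles.
  N24: +65 → 135 ≥ 80
Round 3 — N24 buckles.
No further bucklings.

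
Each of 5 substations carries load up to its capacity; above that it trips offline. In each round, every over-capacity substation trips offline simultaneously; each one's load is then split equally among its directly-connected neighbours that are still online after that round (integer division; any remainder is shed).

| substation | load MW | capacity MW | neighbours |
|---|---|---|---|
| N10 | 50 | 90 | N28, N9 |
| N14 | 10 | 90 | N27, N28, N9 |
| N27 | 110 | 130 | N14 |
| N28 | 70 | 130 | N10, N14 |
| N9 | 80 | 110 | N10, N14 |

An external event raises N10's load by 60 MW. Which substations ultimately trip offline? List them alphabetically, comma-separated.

N10, N14, N27, N28, N9

Round 1 — N10 at 110 > 90. N10 trips offline.
  N10 sheds 110 MW to N28, N9: 55 each.
    N28: 70+55 = 125 ≤ 130
    N9: 80+55 = 135 > 110
Round 2 — N9 trips offline.
  N9 sheds 135 MW to N14: 135 each.
    N14: 10+135 = 145 > 90
Round 3 — N14 trips offline.
  N14 sheds 145 MW to N27, N28: 72 each (1 lost).
    N27: 110+72 = 182 > 130
    N28: 125+72 = 197 > 130
Round 4 — N27, N28 trip offline.
  N27 sheds 182 MW: no online neighbours, lost.
  N28 sheds 197 MW: no online neighbours, lost.
No further trips.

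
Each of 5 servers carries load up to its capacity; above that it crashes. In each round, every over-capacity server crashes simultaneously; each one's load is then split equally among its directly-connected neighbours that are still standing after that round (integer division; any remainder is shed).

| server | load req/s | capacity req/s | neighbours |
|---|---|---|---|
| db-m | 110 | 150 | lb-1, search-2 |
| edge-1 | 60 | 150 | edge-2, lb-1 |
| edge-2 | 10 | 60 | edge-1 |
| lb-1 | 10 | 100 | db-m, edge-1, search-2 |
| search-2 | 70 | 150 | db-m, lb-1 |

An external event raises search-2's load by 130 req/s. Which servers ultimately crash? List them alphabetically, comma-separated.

Round 1 — search-2 at 200 > 150. search-2 crashes.
  search-2 sheds 200 req/s to db-m, lb-1: 100 each.
    db-m: 110+100 = 210 > 150
    lb-1: 10+100 = 110 > 100
Round 2 — db-m, lb-1 crash.
  db-m sheds 210 req/s: no online neighbours, lost.
  lb-1 sheds 110 req/s to edge-1: 110 each.
    edge-1: 60+110 = 170 > 150
Round 3 — edge-1 crashes.
  edge-1 sheds 170 req/s to edge-2: 170 each.
    edge-2: 10+170 = 180 > 60
Round 4 — edge-2 crashes.
  edge-2 sheds 180 req/s: no online neighbours, lost.
No further crashes.

db-m, edge-1, edge-2, lb-1, search-2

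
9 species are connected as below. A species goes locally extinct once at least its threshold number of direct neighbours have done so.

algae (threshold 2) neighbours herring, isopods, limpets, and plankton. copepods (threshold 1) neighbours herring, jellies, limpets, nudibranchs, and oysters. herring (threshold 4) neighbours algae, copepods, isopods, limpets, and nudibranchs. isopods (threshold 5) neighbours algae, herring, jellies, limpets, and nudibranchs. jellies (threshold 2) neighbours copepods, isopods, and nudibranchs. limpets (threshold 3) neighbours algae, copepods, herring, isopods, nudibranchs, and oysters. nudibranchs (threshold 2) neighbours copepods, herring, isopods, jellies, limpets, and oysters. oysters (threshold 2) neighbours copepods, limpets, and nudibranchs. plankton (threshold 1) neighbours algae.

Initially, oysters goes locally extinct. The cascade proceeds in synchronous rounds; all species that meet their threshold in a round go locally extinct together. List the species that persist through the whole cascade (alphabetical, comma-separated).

Round 1 — oysters goes locally extinct (initial).
Round 2 — checking thresholds:
  copepods: 1 of 5 neighbours ≥ 1, goes locally extinct.
  limpets: 1 of 6 neighbours < 3, not yet.
  nudibranchs: 1 of 6 neighbours < 2, not yet.
Round 3 — checking thresholds:
  herring: 1 of 5 neighbours < 4, not yet.
  jellies: 1 of 3 neighbours < 2, not yet.
  limpets: 2 of 6 neighbours < 3, not yet.
  nudibranchs: 2 of 6 neighbours ≥ 2, goes locally extinct.
Round 4 — checking thresholds:
  herring: 2 of 5 neighbours < 4, not yet.
  isopods: 1 of 5 neighbours < 5, not yet.
  jellies: 2 of 3 neighbours ≥ 2, goes locally extinct.
  limpets: 3 of 6 neighbours ≥ 3, goes locally extinct.
Round 5 — no new extinctions; cascade stops.

algae, herring, isopods, plankton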